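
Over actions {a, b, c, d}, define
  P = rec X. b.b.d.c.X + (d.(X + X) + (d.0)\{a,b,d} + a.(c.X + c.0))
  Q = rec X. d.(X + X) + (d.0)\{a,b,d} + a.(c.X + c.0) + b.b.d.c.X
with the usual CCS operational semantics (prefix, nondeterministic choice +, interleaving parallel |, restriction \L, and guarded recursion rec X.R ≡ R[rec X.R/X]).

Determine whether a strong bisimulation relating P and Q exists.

P's transition system — 7 states:
  m0 = rec X. b.b.d.c.X + (d.(X + X) + (d.0)\{a,b,d} + a.(c.X + c.0)) :: =a=> m1, =b=> m2, =d=> m3
  m1 = c.(rec X. b.b.d.c.X + (d.(X + X) + (d.0)\{a,b,d} + a.(c.X + c.0))) + c.0 :: =c=> m0, =c=> m4
  m2 = b.d.c.(rec X. b.b.d.c.X + (d.(X + X) + (d.0)\{a,b,d} + a.(c.X + c.0))) :: =b=> m5
  m3 = (rec X. b.b.d.c.X + (d.(X + X) + (d.0)\{a,b,d} + a.(c.X + c.0))) + (rec X. b.b.d.c.X + (d.(X + X) + (d.0)\{a,b,d} + a.(c.X + c.0))) :: =a=> m1, =b=> m2, =d=> m3
  m4 = 0 :: stopped
  m5 = d.c.(rec X. b.b.d.c.X + (d.(X + X) + (d.0)\{a,b,d} + a.(c.X + c.0))) :: =d=> m6
  m6 = c.(rec X. b.b.d.c.X + (d.(X + X) + (d.0)\{a,b,d} + a.(c.X + c.0))) :: =c=> m0
Q's transition system — 7 states:
  n0 = rec X. d.(X + X) + (d.0)\{a,b,d} + a.(c.X + c.0) + b.b.d.c.X :: =a=> n1, =b=> n2, =d=> n3
  n1 = c.(rec X. d.(X + X) + (d.0)\{a,b,d} + a.(c.X + c.0) + b.b.d.c.X) + c.0 :: =c=> n0, =c=> n4
  n2 = b.d.c.(rec X. d.(X + X) + (d.0)\{a,b,d} + a.(c.X + c.0) + b.b.d.c.X) :: =b=> n5
  n3 = (rec X. d.(X + X) + (d.0)\{a,b,d} + a.(c.X + c.0) + b.b.d.c.X) + (rec X. d.(X + X) + (d.0)\{a,b,d} + a.(c.X + c.0) + b.b.d.c.X) :: =a=> n1, =b=> n2, =d=> n3
  n4 = 0 :: stopped
  n5 = d.c.(rec X. d.(X + X) + (d.0)\{a,b,d} + a.(c.X + c.0) + b.b.d.c.X) :: =d=> n6
  n6 = c.(rec X. d.(X + X) + (d.0)\{a,b,d} + a.(c.X + c.0) + b.b.d.c.X) :: =c=> n0
Bisimilarity quotient blocks:
  B0 = {m0, m3, n0, n3}
  B1 = {m2, n2}
  B2 = {m5, n5}
  B3 = {m6, n6}
  B4 = {m1, n1}
  B5 = {m4, n4}
m0 ∈ B0, n0 ∈ B0 → same block

YES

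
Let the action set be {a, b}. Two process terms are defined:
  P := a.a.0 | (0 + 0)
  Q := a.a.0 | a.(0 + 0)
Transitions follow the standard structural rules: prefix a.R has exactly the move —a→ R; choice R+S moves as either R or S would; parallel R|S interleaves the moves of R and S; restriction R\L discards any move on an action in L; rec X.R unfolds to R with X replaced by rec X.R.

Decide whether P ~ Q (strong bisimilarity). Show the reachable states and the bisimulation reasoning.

Reachable graph of P (3 states):
  s0 = a.a.0 | (0 + 0) | --a--▸ s1
  s1 = a.0 | (0 + 0) | --a--▸ s2
  s2 = 0 | (0 + 0) | ·
Reachable graph of Q (6 states):
  t0 = a.a.0 | a.(0 + 0) | --a--▸ t1, --a--▸ t2
  t1 = a.0 | a.(0 + 0) | --a--▸ t3, --a--▸ t4
  t2 = a.a.0 | (0 + 0) | --a--▸ t4
  t3 = 0 | a.(0 + 0) | --a--▸ t5
  t4 = a.0 | (0 + 0) | --a--▸ t5
  t5 = 0 | (0 + 0) | ·
Coarsest stable partition (strong bisimilarity classes):
  B0 = {s0, t1, t2}
  B1 = {s1, t3, t4}
  B2 = {s2, t5}
  B3 = {t0}
s0 ∈ B0, t0 ∈ B3 → different blocks

NO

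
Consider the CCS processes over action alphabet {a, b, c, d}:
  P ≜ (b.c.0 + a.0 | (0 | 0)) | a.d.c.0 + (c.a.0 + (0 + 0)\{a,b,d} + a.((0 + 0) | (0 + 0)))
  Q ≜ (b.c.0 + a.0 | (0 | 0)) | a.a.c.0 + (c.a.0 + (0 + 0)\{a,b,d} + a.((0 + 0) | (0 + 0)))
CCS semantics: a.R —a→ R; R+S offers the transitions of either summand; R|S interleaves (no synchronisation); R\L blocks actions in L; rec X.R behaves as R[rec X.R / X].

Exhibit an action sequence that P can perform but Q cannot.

LTS(P): 19 reachable states
  m0 = (b.c.0 + a.0 | (0 | 0)) | a.d.c.0 + (c.a.0 + (0 + 0)\{a,b,d} + a.((0 + 0) | (0 + 0))) | =a=> m1, =a=> m2, =a=> m3, =b=> m4, =c=> m5
  m1 = (0 + 0) | (0 + 0) | stopped
  m2 = (b.c.0 + a.0 | (0 | 0)) | d.c.0 | =a=> m6, =b=> m7, =d=> m8
  m3 = 0 | (0 | 0) | a.d.c.0 | =a=> m6
  m4 = c.0 | a.d.c.0 | =a=> m7, =c=> m9
  m5 = a.0 | =a=> m10
  m6 = 0 | (0 | 0) | d.c.0 | =d=> m11
  m7 = c.0 | d.c.0 | =c=> m12, =d=> m13
  m8 = (b.c.0 + a.0 | (0 | 0)) | c.0 | =a=> m11, =b=> m13, =c=> m14
  m9 = 0 | a.d.c.0 | =a=> m12
  m10 = 0 | stopped
  m11 = 0 | (0 | 0) | c.0 | =c=> m15
  m12 = 0 | d.c.0 | =d=> m16
  m13 = c.0 | c.0 | =c=> m16, =c=> m17
  m14 = (b.c.0 + a.0 | (0 | 0)) | 0 | =a=> m15, =b=> m17
  m15 = 0 | (0 | 0) | 0 | stopped
  m16 = 0 | c.0 | =c=> m18
  m17 = c.0 | 0 | =c=> m18
  m18 = 0 | 0 | stopped
LTS(Q): 19 reachable states
  n0 = (b.c.0 + a.0 | (0 | 0)) | a.a.c.0 + (c.a.0 + (0 + 0)\{a,b,d} + a.((0 + 0) | (0 + 0))) | =a=> n1, =a=> n2, =a=> n3, =b=> n4, =c=> n5
  n1 = (0 + 0) | (0 + 0) | stopped
  n2 = (b.c.0 + a.0 | (0 | 0)) | a.c.0 | =a=> n6, =a=> n7, =b=> n8
  n3 = 0 | (0 | 0) | a.a.c.0 | =a=> n7
  n4 = c.0 | a.a.c.0 | =a=> n8, =c=> n9
  n5 = a.0 | =a=> n10
  n6 = (b.c.0 + a.0 | (0 | 0)) | c.0 | =a=> n11, =b=> n12, =c=> n13
  n7 = 0 | (0 | 0) | a.c.0 | =a=> n11
  n8 = c.0 | a.c.0 | =a=> n12, =c=> n14
  n9 = 0 | a.a.c.0 | =a=> n14
  n10 = 0 | stopped
  n11 = 0 | (0 | 0) | c.0 | =c=> n15
  n12 = c.0 | c.0 | =c=> n16, =c=> n17
  n13 = (b.c.0 + a.0 | (0 | 0)) | 0 | =a=> n15, =b=> n17
  n14 = 0 | a.c.0 | =a=> n16
  n15 = 0 | (0 | 0) | 0 | stopped
  n16 = 0 | c.0 | =c=> n18
  n17 = c.0 | 0 | =c=> n18
  n18 = 0 | 0 | stopped
Run σ = ⟨ad⟩ on P: start {m0}
  step 1 (a): {m1, m2, m3}
  step 2 (d): {m8}
  — P admits the full trace.
Run σ = ⟨ad⟩ on Q: start {n0}
  step 1 (a): {n1, n2, n3}
  step 2 (d): no successor for Q

ad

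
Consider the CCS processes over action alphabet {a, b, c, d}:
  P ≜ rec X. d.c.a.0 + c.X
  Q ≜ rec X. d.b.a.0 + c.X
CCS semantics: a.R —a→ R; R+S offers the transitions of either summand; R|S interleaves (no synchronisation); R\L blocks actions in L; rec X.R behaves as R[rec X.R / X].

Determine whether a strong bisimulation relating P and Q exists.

P ≁ Q

Reachable graph of P (4 states):
  u0 = rec X. d.c.a.0 + c.X ⊢ --c--▸ u0, --d--▸ u1
  u1 = c.a.0 ⊢ --c--▸ u2
  u2 = a.0 ⊢ --a--▸ u3
  u3 = 0 ⊢ deadlocked
Reachable graph of Q (4 states):
  v0 = rec X. d.b.a.0 + c.X ⊢ --c--▸ v0, --d--▸ v1
  v1 = b.a.0 ⊢ --b--▸ v2
  v2 = a.0 ⊢ --a--▸ v3
  v3 = 0 ⊢ deadlocked
Partition-refinement fixed point:
  B0 = {u0}
  B1 = {u1}
  B2 = {u2, v2}
  B3 = {u3, v3}
  B4 = {v0}
  B5 = {v1}
u0 ∈ B0, v0 ∈ B4 → different blocks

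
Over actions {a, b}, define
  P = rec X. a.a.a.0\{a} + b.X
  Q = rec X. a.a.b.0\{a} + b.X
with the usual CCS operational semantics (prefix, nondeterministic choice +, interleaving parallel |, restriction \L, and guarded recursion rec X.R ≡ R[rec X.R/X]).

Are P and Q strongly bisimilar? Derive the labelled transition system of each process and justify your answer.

LTS(P): 4 reachable states
  p0 = rec X. a.a.a.0\{a} + b.X → ··a··> p1, ··b··> p0
  p1 = a.a.0\{a} → ··a··> p2
  p2 = a.0\{a} → ··a··> p3
  p3 = 0\{a} → stopped
LTS(Q): 4 reachable states
  q0 = rec X. a.a.b.0\{a} + b.X → ··a··> q1, ··b··> q0
  q1 = a.b.0\{a} → ··a··> q2
  q2 = b.0\{a} → ··b··> q3
  q3 = 0\{a} → stopped
Partition-refinement fixed point:
  B0 = {p0}
  B1 = {p1}
  B2 = {p2}
  B3 = {p3, q3}
  B4 = {q0}
  B5 = {q1}
  B6 = {q2}
p0 ∈ B0, q0 ∈ B4 → different blocks

P ≁ Q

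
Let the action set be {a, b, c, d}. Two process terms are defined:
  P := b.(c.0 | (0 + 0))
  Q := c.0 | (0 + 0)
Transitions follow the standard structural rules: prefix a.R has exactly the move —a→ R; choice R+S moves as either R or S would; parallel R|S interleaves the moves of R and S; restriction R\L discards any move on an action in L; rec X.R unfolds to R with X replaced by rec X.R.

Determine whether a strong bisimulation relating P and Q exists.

P's transition system — 3 states:
  p0 = b.(c.0 | (0 + 0)) → =b=> p1
  p1 = c.0 | (0 + 0) → =c=> p2
  p2 = 0 | (0 + 0) → deadlocked
Q's transition system — 2 states:
  q0 = c.0 | (0 + 0) → =c=> q1
  q1 = 0 | (0 + 0) → deadlocked
Bisimilarity quotient blocks:
  B0 = {p0}
  B1 = {p1, q0}
  B2 = {p2, q1}
p0 ∈ B0, q0 ∈ B1 → different blocks

P ≁ Q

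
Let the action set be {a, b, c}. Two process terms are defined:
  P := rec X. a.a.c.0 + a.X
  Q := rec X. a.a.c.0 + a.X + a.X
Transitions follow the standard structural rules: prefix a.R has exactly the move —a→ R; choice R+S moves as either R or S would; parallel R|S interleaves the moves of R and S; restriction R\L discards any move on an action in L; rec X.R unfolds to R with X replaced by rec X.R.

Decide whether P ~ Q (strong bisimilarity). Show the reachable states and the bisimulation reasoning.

P's transition system — 4 states:
  m0 = rec X. a.a.c.0 + a.X | =a=> m0, =a=> m1
  m1 = a.c.0 | =a=> m2
  m2 = c.0 | =c=> m3
  m3 = 0 | (no moves)
Q's transition system — 4 states:
  n0 = rec X. a.a.c.0 + a.X + a.X | =a=> n0, =a=> n1
  n1 = a.c.0 | =a=> n2
  n2 = c.0 | =c=> n3
  n3 = 0 | (no moves)
Bisimilarity quotient blocks:
  B0 = {m0, n0}
  B1 = {m1, n1}
  B2 = {m2, n2}
  B3 = {m3, n3}
m0 ∈ B0, n0 ∈ B0 → same block

P ~ Q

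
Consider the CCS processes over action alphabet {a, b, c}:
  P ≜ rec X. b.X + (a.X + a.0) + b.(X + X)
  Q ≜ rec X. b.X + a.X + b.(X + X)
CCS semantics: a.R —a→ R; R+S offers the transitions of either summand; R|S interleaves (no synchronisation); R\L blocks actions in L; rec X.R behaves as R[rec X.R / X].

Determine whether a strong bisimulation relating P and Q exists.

P's transition system — 3 states:
  u0 = rec X. b.X + (a.X + a.0) + b.(X + X) :: -a-> u0, -a-> u1, -b-> u0, -b-> u2
  u1 = 0 :: ·
  u2 = (rec X. b.X + (a.X + a.0) + b.(X + X)) + (rec X. b.X + (a.X + a.0) + b.(X + X)) :: -a-> u0, -a-> u1, -b-> u0, -b-> u2
Q's transition system — 2 states:
  v0 = rec X. b.X + a.X + b.(X + X) :: -a-> v0, -b-> v0, -b-> v1
  v1 = (rec X. b.X + a.X + b.(X + X)) + (rec X. b.X + a.X + b.(X + X)) :: -a-> v0, -b-> v0, -b-> v1
Bisimilarity quotient blocks:
  B0 = {u0, u2}
  B1 = {u1}
  B2 = {v0, v1}
u0 ∈ B0, v0 ∈ B2 → different blocks

P ≁ Q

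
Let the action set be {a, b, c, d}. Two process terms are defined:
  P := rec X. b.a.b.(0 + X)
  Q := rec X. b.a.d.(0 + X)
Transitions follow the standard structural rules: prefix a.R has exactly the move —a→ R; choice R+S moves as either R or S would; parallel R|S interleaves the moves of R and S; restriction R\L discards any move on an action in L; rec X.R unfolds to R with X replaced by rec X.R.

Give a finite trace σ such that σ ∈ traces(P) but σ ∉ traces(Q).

LTS(P): 4 reachable states
  s0 = rec X. b.a.b.(0 + X) has moves --b--▸ s1
  s1 = a.b.(0 + (rec X. b.a.b.(0 + X))) has moves --a--▸ s2
  s2 = b.(0 + (rec X. b.a.b.(0 + X))) has moves --b--▸ s3
  s3 = 0 + (rec X. b.a.b.(0 + X)) has moves --b--▸ s1
LTS(Q): 4 reachable states
  t0 = rec X. b.a.d.(0 + X) has moves --b--▸ t1
  t1 = a.d.(0 + (rec X. b.a.d.(0 + X))) has moves --a--▸ t2
  t2 = d.(0 + (rec X. b.a.d.(0 + X))) has moves --d--▸ t3
  t3 = 0 + (rec X. b.a.d.(0 + X)) has moves --b--▸ t1
Run σ = ⟨bab⟩ on P: start {s0}
  after b @ step 1: {s1}
  after a @ step 2: {s2}
  after b @ step 3: {s3}
  P completes σ.
Run σ = ⟨bab⟩ on Q: start {t0}
  after b @ step 1: {t1}
  after a @ step 2: {t2}
  after b @ step 3: ∅  — Q cannot continue

bab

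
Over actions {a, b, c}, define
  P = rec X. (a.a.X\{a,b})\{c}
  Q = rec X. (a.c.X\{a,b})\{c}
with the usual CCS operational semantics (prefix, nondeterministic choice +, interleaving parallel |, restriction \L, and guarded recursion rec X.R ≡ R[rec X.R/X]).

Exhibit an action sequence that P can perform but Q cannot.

aa

LTS(P): 3 reachable states
  p0 = rec X. (a.a.X\{a,b})\{c} ⊢ —a→ p1
  p1 = (a.(rec X. (a.a.X\{a,b})\{c})\{a,b})\{c} ⊢ —a→ p2
  p2 = (rec X. (a.a.X\{a,b})\{c})\{a,b}\{c} ⊢ deadlocked
LTS(Q): 2 reachable states
  q0 = rec X. (a.c.X\{a,b})\{c} ⊢ —a→ q1
  q1 = (c.(rec X. (a.c.X\{a,b})\{c})\{a,b})\{c} ⊢ deadlocked
Executing aa from P (initial set {p0}):
  after a @ step 1: {p1}
  after a @ step 2: {p2}
  ✓ P
Executing aa from Q (initial set {q0}):
  after a @ step 1: {q1}
  after a @ step 2: no successor for Q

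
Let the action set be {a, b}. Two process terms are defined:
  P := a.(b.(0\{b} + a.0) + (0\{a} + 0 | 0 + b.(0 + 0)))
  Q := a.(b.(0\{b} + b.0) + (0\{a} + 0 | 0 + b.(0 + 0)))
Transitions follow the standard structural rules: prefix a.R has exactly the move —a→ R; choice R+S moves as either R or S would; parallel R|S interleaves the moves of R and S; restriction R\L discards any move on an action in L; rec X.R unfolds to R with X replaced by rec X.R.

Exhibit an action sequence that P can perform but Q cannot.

P's transition system — 5 states:
  u0 = a.(b.(0\{b} + a.0) + (0\{a} + 0 | 0 + b.(0 + 0))) has moves -a-> u1
  u1 = b.(0\{b} + a.0) + (0\{a} + 0 | 0 + b.(0 + 0)) has moves -b-> u2, -b-> u3
  u2 = 0 + 0 has moves deadlocked
  u3 = 0\{b} + a.0 has moves -a-> u4
  u4 = 0 has moves deadlocked
Q's transition system — 5 states:
  v0 = a.(b.(0\{b} + b.0) + (0\{a} + 0 | 0 + b.(0 + 0))) has moves -a-> v1
  v1 = b.(0\{b} + b.0) + (0\{a} + 0 | 0 + b.(0 + 0)) has moves -b-> v2, -b-> v3
  v2 = 0 + 0 has moves deadlocked
  v3 = 0\{b} + b.0 has moves -b-> v4
  v4 = 0 has moves deadlocked
Executing aba from P (initial set {u0}):
  after a @ step 1: {u1}
  after b @ step 2: {u2, u3}
  after a @ step 3: {u4}
  P completes σ.
Executing aba from Q (initial set {v0}):
  after a @ step 1: {v1}
  after b @ step 2: {v2, v3}
  after a @ step 3: ∅  — Q cannot continue

aba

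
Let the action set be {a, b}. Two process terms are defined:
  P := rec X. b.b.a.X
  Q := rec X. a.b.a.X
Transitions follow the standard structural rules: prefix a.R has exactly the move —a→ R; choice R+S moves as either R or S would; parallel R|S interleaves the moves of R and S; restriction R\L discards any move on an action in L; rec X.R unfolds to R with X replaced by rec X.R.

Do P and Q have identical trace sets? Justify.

P's transition system — 3 states:
  s0 = rec X. b.b.a.X has moves -b-> s1
  s1 = b.a.(rec X. b.b.a.X) has moves -b-> s2
  s2 = a.(rec X. b.b.a.X) has moves -a-> s0
Q's transition system — 3 states:
  t0 = rec X. a.b.a.X has moves -a-> t1
  t1 = b.a.(rec X. a.b.a.X) has moves -b-> t2
  t2 = a.(rec X. a.b.a.X) has moves -a-> t0
Trace ⟨b⟩ through P, begin at {s0}:
  step 1 (b): {s1}
  ✓ P
Trace ⟨b⟩ through Q, begin at {t0}:
  step 1 (b): ∅  — Q cannot continue

NO — witness ⟨b⟩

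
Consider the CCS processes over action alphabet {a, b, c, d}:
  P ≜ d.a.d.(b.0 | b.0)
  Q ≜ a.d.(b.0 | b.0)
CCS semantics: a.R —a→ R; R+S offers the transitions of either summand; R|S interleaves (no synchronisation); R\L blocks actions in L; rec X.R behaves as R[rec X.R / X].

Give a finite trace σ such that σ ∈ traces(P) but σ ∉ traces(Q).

P's transition system — 7 states:
  s0 = d.a.d.(b.0 | b.0) :: =d=> s1
  s1 = a.d.(b.0 | b.0) :: =a=> s2
  s2 = d.(b.0 | b.0) :: =d=> s3
  s3 = b.0 | b.0 :: =b=> s4, =b=> s5
  s4 = 0 | b.0 :: =b=> s6
  s5 = b.0 | 0 :: =b=> s6
  s6 = 0 | 0 :: ·
Q's transition system — 6 states:
  t0 = a.d.(b.0 | b.0) :: =a=> t1
  t1 = d.(b.0 | b.0) :: =d=> t2
  t2 = b.0 | b.0 :: =b=> t3, =b=> t4
  t3 = 0 | b.0 :: =b=> t5
  t4 = b.0 | 0 :: =b=> t5
  t5 = 0 | 0 :: ·
Trace ⟨d⟩ through P, begin at {s0}:
  after d @ step 1: {s1}
  ✓ P
Trace ⟨d⟩ through Q, begin at {t0}:
  after d @ step 1: no successor for Q

d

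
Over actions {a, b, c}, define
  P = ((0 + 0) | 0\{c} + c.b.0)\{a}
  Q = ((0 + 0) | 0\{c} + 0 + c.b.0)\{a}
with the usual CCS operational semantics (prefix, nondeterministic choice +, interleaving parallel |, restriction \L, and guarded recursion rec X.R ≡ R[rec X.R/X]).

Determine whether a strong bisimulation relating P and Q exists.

Reachable graph of P (3 states):
  m0 = ((0 + 0) | 0\{c} + c.b.0)\{a} has moves ··c··> m1
  m1 = (b.0)\{a} has moves ··b··> m2
  m2 = 0\{a} has moves stopped
Reachable graph of Q (3 states):
  n0 = ((0 + 0) | 0\{c} + 0 + c.b.0)\{a} has moves ··c··> n1
  n1 = (b.0)\{a} has moves ··b··> n2
  n2 = 0\{a} has moves stopped
Coarsest stable partition (strong bisimilarity classes):
  B0 = {m0, n0}
  B1 = {m1, n1}
  B2 = {m2, n2}
m0 ∈ B0, n0 ∈ B0 → same block

bisimilar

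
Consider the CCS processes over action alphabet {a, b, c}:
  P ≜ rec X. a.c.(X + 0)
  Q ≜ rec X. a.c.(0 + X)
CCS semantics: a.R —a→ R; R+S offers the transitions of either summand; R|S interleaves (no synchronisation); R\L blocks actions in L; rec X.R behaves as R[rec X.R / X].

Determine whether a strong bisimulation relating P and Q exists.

P ~ Q

Reachable graph of P (3 states):
  u0 = rec X. a.c.(X + 0) :: -a-> u1
  u1 = c.((rec X. a.c.(X + 0)) + 0) :: -c-> u2
  u2 = (rec X. a.c.(X + 0)) + 0 :: -a-> u1
Reachable graph of Q (3 states):
  v0 = rec X. a.c.(0 + X) :: -a-> v1
  v1 = c.(0 + (rec X. a.c.(0 + X))) :: -c-> v2
  v2 = 0 + (rec X. a.c.(0 + X)) :: -a-> v1
Coarsest stable partition (strong bisimilarity classes):
  B0 = {u0, u2, v0, v2}
  B1 = {u1, v1}
u0 ∈ B0, v0 ∈ B0 → same block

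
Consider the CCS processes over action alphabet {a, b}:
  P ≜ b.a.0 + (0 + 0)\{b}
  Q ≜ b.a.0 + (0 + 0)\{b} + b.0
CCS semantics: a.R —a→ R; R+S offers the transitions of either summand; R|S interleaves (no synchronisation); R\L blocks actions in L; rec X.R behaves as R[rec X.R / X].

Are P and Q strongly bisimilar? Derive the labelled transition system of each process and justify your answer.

not bisimilar

P's transition system — 3 states:
  s0 = b.a.0 + (0 + 0)\{b} has moves ··b··> s1
  s1 = a.0 has moves ··a··> s2
  s2 = 0 has moves ·
Q's transition system — 3 states:
  t0 = b.a.0 + (0 + 0)\{b} + b.0 has moves ··b··> t1, ··b··> t2
  t1 = 0 has moves ·
  t2 = a.0 has moves ··a··> t1
Coarsest stable partition (strong bisimilarity classes):
  B0 = {s0}
  B1 = {s1, t2}
  B2 = {s2, t1}
  B3 = {t0}
s0 ∈ B0, t0 ∈ B3 → different blocks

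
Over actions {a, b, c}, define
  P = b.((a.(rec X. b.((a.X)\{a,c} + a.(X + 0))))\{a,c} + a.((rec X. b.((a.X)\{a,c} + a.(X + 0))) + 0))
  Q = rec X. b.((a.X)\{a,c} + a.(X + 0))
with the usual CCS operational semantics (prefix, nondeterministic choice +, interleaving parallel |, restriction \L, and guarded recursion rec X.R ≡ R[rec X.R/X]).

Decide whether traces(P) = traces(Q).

Reachable graph of P (3 states):
  u0 = b.((a.(rec X. b.((a.X)\{a,c} + a.(X + 0))))\{a,c} + a.((rec X. b.((a.X)\{a,c} + a.(X + 0))) + 0)) → —b→ u1
  u1 = (a.(rec X. b.((a.X)\{a,c} + a.(X + 0))))\{a,c} + a.((rec X. b.((a.X)\{a,c} + a.(X + 0))) + 0) → —a→ u2
  u2 = (rec X. b.((a.X)\{a,c} + a.(X + 0))) + 0 → —b→ u1
Reachable graph of Q (3 states):
  v0 = rec X. b.((a.X)\{a,c} + a.(X + 0)) → —b→ v1
  v1 = (a.(rec X. b.((a.X)\{a,c} + a.(X + 0))))\{a,c} + a.((rec X. b.((a.X)\{a,c} + a.(X + 0))) + 0) → —a→ v2
  v2 = (rec X. b.((a.X)\{a,c} + a.(X + 0))) + 0 → —b→ v1
Partition-refinement fixed point:
  B0 = {u0, u2, v0, v2}
  B1 = {u1, v1}
u0 ∈ B0, v0 ∈ B0 → same block
Bisimilar ⇒ trace-equivalent.

trace-equivalent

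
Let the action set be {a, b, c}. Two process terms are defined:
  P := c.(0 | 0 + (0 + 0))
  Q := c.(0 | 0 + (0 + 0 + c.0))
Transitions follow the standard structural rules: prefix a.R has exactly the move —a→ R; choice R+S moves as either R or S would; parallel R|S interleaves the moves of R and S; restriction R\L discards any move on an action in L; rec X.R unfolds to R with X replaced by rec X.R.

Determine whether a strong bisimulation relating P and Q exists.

Reachable graph of P (2 states):
  p0 = c.(0 | 0 + (0 + 0)) has moves —c→ p1
  p1 = 0 | 0 + (0 + 0) has moves (no moves)
Reachable graph of Q (3 states):
  q0 = c.(0 | 0 + (0 + 0 + c.0)) has moves —c→ q1
  q1 = 0 | 0 + (0 + 0 + c.0) has moves —c→ q2
  q2 = 0 has moves (no moves)
Coarsest stable partition (strong bisimilarity classes):
  B0 = {p0, q1}
  B1 = {p1, q2}
  B2 = {q0}
p0 ∈ B0, q0 ∈ B2 → different blocks

NO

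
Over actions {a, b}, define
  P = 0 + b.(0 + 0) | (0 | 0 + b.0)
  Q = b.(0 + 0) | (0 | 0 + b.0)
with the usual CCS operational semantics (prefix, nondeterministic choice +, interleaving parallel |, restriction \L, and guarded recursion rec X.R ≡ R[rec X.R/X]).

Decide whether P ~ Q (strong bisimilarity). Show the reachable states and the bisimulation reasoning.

bisimilar

P's transition system — 4 states:
  m0 = 0 + b.(0 + 0) | (0 | 0 + b.0) | —b→ m1, —b→ m2
  m1 = (0 + 0) | (0 | 0 + b.0) | —b→ m3
  m2 = b.(0 + 0) | 0 | —b→ m3
  m3 = (0 + 0) | 0 | deadlocked
Q's transition system — 4 states:
  n0 = b.(0 + 0) | (0 | 0 + b.0) | —b→ n1, —b→ n2
  n1 = (0 + 0) | (0 | 0 + b.0) | —b→ n3
  n2 = b.(0 + 0) | 0 | —b→ n3
  n3 = (0 + 0) | 0 | deadlocked
Partition-refinement fixed point:
  B0 = {m0, n0}
  B1 = {m1, m2, n1, n2}
  B2 = {m3, n3}
m0 ∈ B0, n0 ∈ B0 → same block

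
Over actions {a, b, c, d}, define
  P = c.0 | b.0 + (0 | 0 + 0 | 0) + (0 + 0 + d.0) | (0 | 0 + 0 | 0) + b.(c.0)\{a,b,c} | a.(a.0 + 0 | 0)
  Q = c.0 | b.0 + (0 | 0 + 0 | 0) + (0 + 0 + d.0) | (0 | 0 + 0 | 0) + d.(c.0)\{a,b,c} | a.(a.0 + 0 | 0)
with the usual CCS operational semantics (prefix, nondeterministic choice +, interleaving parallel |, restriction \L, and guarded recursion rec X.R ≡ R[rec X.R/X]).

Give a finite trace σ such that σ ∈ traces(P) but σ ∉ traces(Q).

ab

LTS(P): 10 reachable states
  p0 = c.0 | b.0 + (0 | 0 + 0 | 0) + (0 + 0 + d.0) | (0 | 0 + 0 | 0) + b.(c.0)\{a,b,c} | a.(a.0 + 0 | 0) :: ··a··> p1, ··b··> p2, ··b··> p3, ··c··> p4, ··d··> p5
  p1 = b.(c.0)\{a,b,c} | (a.0 + 0 | 0) :: ··a··> p6, ··b··> p7
  p2 = (c.0)\{a,b,c} | a.(a.0 + 0 | 0) :: ··a··> p7
  p3 = c.0 | 0 :: ··c··> p8
  p4 = 0 | b.0 :: ··b··> p8
  p5 = 0 | (0 | 0 + 0 | 0) :: ∅
  p6 = b.(c.0)\{a,b,c} | 0 :: ··b··> p9
  p7 = (c.0)\{a,b,c} | (a.0 + 0 | 0) :: ··a··> p9
  p8 = 0 | 0 :: ∅
  p9 = (c.0)\{a,b,c} | 0 :: ∅
LTS(Q): 10 reachable states
  q0 = c.0 | b.0 + (0 | 0 + 0 | 0) + (0 + 0 + d.0) | (0 | 0 + 0 | 0) + d.(c.0)\{a,b,c} | a.(a.0 + 0 | 0) :: ··a··> q1, ··b··> q2, ··c··> q3, ··d··> q4, ··d··> q5
  q1 = d.(c.0)\{a,b,c} | (a.0 + 0 | 0) :: ··a··> q6, ··d··> q7
  q2 = c.0 | 0 :: ··c··> q8
  q3 = 0 | b.0 :: ··b··> q8
  q4 = (c.0)\{a,b,c} | a.(a.0 + 0 | 0) :: ··a··> q7
  q5 = 0 | (0 | 0 + 0 | 0) :: ∅
  q6 = d.(c.0)\{a,b,c} | 0 :: ··d··> q9
  q7 = (c.0)\{a,b,c} | (a.0 + 0 | 0) :: ··a··> q9
  q8 = 0 | 0 :: ∅
  q9 = (c.0)\{a,b,c} | 0 :: ∅
Executing ab from P (initial set {p0}):
  [1] a ⇒ {p1}
  [2] b ⇒ {p7}
  — P admits the full trace.
Executing ab from Q (initial set {q0}):
  [1] a ⇒ {q1}
  [2] b ⇒ no successor for Q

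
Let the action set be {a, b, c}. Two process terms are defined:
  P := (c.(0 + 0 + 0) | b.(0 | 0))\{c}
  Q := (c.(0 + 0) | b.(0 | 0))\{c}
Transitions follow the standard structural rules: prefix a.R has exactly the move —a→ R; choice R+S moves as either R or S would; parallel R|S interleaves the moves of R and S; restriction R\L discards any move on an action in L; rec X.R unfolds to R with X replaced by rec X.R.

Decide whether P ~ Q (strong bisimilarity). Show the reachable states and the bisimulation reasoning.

LTS(P): 2 reachable states
  m0 = (c.(0 + 0 + 0) | b.(0 | 0))\{c} | --b--▸ m1
  m1 = (c.(0 + 0 + 0) | (0 | 0))\{c} | (no moves)
LTS(Q): 2 reachable states
  n0 = (c.(0 + 0) | b.(0 | 0))\{c} | --b--▸ n1
  n1 = (c.(0 + 0) | (0 | 0))\{c} | (no moves)
Coarsest stable partition (strong bisimilarity classes):
  B0 = {m0, n0}
  B1 = {m1, n1}
m0 ∈ B0, n0 ∈ B0 → same block

bisimilar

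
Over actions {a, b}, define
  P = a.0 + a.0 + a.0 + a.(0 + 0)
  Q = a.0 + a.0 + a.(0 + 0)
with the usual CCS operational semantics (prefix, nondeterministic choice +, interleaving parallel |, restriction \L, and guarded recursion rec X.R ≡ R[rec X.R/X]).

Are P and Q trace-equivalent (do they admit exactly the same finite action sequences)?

YES

LTS(P): 3 reachable states
  m0 = a.0 + a.0 + a.0 + a.(0 + 0) | —a→ m1, —a→ m2
  m1 = 0 | stopped
  m2 = 0 + 0 | stopped
LTS(Q): 3 reachable states
  n0 = a.0 + a.0 + a.(0 + 0) | —a→ n1, —a→ n2
  n1 = 0 | stopped
  n2 = 0 + 0 | stopped
Coarsest stable partition (strong bisimilarity classes):
  B0 = {m0, n0}
  B1 = {m1, m2, n1, n2}
m0 ∈ B0, n0 ∈ B0 → same block
Bisimilar ⇒ trace-equivalent.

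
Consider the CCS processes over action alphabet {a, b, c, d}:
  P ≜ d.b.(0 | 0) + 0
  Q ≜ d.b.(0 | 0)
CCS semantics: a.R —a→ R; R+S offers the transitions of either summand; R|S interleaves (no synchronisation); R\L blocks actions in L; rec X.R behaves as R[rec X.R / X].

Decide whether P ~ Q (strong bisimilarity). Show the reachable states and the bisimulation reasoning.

P's transition system — 3 states:
  m0 = d.b.(0 | 0) + 0 ⊢ --d--▸ m1
  m1 = b.(0 | 0) ⊢ --b--▸ m2
  m2 = 0 | 0 ⊢ deadlocked
Q's transition system — 3 states:
  n0 = d.b.(0 | 0) ⊢ --d--▸ n1
  n1 = b.(0 | 0) ⊢ --b--▸ n2
  n2 = 0 | 0 ⊢ deadlocked
Bisimilarity quotient blocks:
  B0 = {m0, n0}
  B1 = {m1, n1}
  B2 = {m2, n2}
m0 ∈ B0, n0 ∈ B0 → same block

P ~ Q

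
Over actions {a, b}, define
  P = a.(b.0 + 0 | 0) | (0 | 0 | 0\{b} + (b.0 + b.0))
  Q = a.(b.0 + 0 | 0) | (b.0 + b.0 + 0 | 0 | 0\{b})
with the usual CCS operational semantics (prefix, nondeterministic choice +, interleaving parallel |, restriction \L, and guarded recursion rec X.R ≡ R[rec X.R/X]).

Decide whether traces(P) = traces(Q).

Reachable graph of P (6 states):
  p0 = a.(b.0 + 0 | 0) | (0 | 0 | 0\{b} + (b.0 + b.0)) ⊢ --a--▸ p1, --b--▸ p2
  p1 = (b.0 + 0 | 0) | (0 | 0 | 0\{b} + (b.0 + b.0)) ⊢ --b--▸ p3, --b--▸ p4
  p2 = a.(b.0 + 0 | 0) | 0 ⊢ --a--▸ p3
  p3 = (b.0 + 0 | 0) | 0 ⊢ --b--▸ p5
  p4 = 0 | (0 | 0 | 0\{b} + (b.0 + b.0)) ⊢ --b--▸ p5
  p5 = 0 | 0 ⊢ ·
Reachable graph of Q (6 states):
  q0 = a.(b.0 + 0 | 0) | (b.0 + b.0 + 0 | 0 | 0\{b}) ⊢ --a--▸ q1, --b--▸ q2
  q1 = (b.0 + 0 | 0) | (b.0 + b.0 + 0 | 0 | 0\{b}) ⊢ --b--▸ q3, --b--▸ q4
  q2 = a.(b.0 + 0 | 0) | 0 ⊢ --a--▸ q3
  q3 = (b.0 + 0 | 0) | 0 ⊢ --b--▸ q5
  q4 = 0 | (b.0 + b.0 + 0 | 0 | 0\{b}) ⊢ --b--▸ q5
  q5 = 0 | 0 ⊢ ·
Coarsest stable partition (strong bisimilarity classes):
  B0 = {p0, q0}
  B1 = {p2, q2}
  B2 = {p3, p4, q3, q4}
  B3 = {p5, q5}
  B4 = {p1, q1}
p0 ∈ B0, q0 ∈ B0 → same block
Bisimilar ⇒ trace-equivalent.

YES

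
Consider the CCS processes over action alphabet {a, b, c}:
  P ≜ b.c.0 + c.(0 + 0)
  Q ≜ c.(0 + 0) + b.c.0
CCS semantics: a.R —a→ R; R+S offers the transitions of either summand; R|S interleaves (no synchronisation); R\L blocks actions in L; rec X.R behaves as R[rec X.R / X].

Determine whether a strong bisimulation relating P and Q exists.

bisimilar

P's transition system — 4 states:
  s0 = b.c.0 + c.(0 + 0) ⊢ =b=> s1, =c=> s2
  s1 = c.0 ⊢ =c=> s3
  s2 = 0 + 0 ⊢ ∅
  s3 = 0 ⊢ ∅
Q's transition system — 4 states:
  t0 = c.(0 + 0) + b.c.0 ⊢ =b=> t1, =c=> t2
  t1 = c.0 ⊢ =c=> t3
  t2 = 0 + 0 ⊢ ∅
  t3 = 0 ⊢ ∅
Partition-refinement fixed point:
  B0 = {s0, t0}
  B1 = {s1, t1}
  B2 = {s2, s3, t2, t3}
s0 ∈ B0, t0 ∈ B0 → same block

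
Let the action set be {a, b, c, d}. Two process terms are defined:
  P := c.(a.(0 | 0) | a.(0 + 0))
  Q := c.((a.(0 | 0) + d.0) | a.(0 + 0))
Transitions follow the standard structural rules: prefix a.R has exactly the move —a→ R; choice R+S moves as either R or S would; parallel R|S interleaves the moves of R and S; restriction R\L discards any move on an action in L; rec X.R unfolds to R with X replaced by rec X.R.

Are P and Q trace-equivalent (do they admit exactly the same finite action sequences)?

trace-distinct — witness ⟨cd⟩

P's transition system — 5 states:
  p0 = c.(a.(0 | 0) | a.(0 + 0)) :: --c--▸ p1
  p1 = a.(0 | 0) | a.(0 + 0) :: --a--▸ p2, --a--▸ p3
  p2 = 0 | 0 | a.(0 + 0) :: --a--▸ p4
  p3 = a.(0 | 0) | (0 + 0) :: --a--▸ p4
  p4 = 0 | 0 | (0 + 0) :: ∅
Q's transition system — 7 states:
  q0 = c.((a.(0 | 0) + d.0) | a.(0 + 0)) :: --c--▸ q1
  q1 = (a.(0 | 0) + d.0) | a.(0 + 0) :: --a--▸ q2, --a--▸ q3, --d--▸ q4
  q2 = (a.(0 | 0) + d.0) | (0 + 0) :: --a--▸ q5, --d--▸ q6
  q3 = 0 | 0 | a.(0 + 0) :: --a--▸ q5
  q4 = 0 | a.(0 + 0) :: --a--▸ q6
  q5 = 0 | 0 | (0 + 0) :: ∅
  q6 = 0 | (0 + 0) :: ∅
Trace ⟨cd⟩ through Q, begin at {q0}:
  after c @ step 1: {q1}
  after d @ step 2: {q4}
  Q completes σ.
Trace ⟨cd⟩ through P, begin at {p0}:
  after c @ step 1: {p1}
  after d @ step 2: no successor for P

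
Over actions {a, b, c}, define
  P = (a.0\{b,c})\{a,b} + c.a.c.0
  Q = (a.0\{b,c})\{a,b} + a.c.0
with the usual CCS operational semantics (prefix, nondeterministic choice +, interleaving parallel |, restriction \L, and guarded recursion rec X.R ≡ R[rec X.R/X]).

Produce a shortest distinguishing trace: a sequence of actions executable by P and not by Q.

Reachable graph of P (4 states):
  u0 = (a.0\{b,c})\{a,b} + c.a.c.0 has moves =c=> u1
  u1 = a.c.0 has moves =a=> u2
  u2 = c.0 has moves =c=> u3
  u3 = 0 has moves (no moves)
Reachable graph of Q (3 states):
  v0 = (a.0\{b,c})\{a,b} + a.c.0 has moves =a=> v1
  v1 = c.0 has moves =c=> v2
  v2 = 0 has moves (no moves)
Executing c from P (initial set {u0}):
  [1] c ⇒ {u1}
  P completes σ.
Executing c from Q (initial set {v0}):
  [1] c ⇒ ∅ (Q stuck)

c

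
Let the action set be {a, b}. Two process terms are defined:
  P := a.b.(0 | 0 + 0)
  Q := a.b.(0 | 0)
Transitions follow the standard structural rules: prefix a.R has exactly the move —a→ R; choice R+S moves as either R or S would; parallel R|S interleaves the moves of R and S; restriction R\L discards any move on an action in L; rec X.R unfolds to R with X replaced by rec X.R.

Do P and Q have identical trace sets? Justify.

P's transition system — 3 states:
  s0 = a.b.(0 | 0 + 0) :: ··a··> s1
  s1 = b.(0 | 0 + 0) :: ··b··> s2
  s2 = 0 | 0 + 0 :: ∅
Q's transition system — 3 states:
  t0 = a.b.(0 | 0) :: ··a··> t1
  t1 = b.(0 | 0) :: ··b··> t2
  t2 = 0 | 0 :: ∅
Coarsest stable partition (strong bisimilarity classes):
  B0 = {s0, t0}
  B1 = {s1, t1}
  B2 = {s2, t2}
s0 ∈ B0, t0 ∈ B0 → same block
Bisimilar ⇒ trace-equivalent.

YES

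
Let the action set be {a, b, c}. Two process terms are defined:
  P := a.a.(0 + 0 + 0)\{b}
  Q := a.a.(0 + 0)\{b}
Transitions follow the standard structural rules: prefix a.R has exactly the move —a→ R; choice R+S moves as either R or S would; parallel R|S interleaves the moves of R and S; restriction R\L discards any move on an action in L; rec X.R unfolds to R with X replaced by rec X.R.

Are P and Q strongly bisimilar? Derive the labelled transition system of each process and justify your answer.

bisimilar

Reachable graph of P (3 states):
  m0 = a.a.(0 + 0 + 0)\{b} has moves -a-> m1
  m1 = a.(0 + 0 + 0)\{b} has moves -a-> m2
  m2 = (0 + 0 + 0)\{b} has moves ∅
Reachable graph of Q (3 states):
  n0 = a.a.(0 + 0)\{b} has moves -a-> n1
  n1 = a.(0 + 0)\{b} has moves -a-> n2
  n2 = (0 + 0)\{b} has moves ∅
Partition-refinement fixed point:
  B0 = {m0, n0}
  B1 = {m1, n1}
  B2 = {m2, n2}
m0 ∈ B0, n0 ∈ B0 → same block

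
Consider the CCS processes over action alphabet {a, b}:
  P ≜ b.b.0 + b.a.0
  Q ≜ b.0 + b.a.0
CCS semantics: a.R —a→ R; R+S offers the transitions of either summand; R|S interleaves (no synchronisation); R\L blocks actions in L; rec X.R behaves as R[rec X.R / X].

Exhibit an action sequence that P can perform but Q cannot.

bb

LTS(P): 4 reachable states
  s0 = b.b.0 + b.a.0 ⊢ —b→ s1, —b→ s2
  s1 = a.0 ⊢ —a→ s3
  s2 = b.0 ⊢ —b→ s3
  s3 = 0 ⊢ stopped
LTS(Q): 3 reachable states
  t0 = b.0 + b.a.0 ⊢ —b→ t1, —b→ t2
  t1 = 0 ⊢ stopped
  t2 = a.0 ⊢ —a→ t1
Executing bb from P (initial set {s0}):
  after b @ step 1: {s1, s2}
  after b @ step 2: {s3}
  P completes σ.
Executing bb from Q (initial set {t0}):
  after b @ step 1: {t1, t2}
  after b @ step 2: ∅  — Q cannot continue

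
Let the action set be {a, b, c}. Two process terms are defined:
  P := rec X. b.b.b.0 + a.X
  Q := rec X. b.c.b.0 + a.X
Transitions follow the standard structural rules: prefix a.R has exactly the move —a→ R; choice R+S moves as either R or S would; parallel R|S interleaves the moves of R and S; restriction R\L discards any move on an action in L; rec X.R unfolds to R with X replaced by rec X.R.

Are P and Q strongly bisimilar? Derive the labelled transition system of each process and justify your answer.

Reachable graph of P (4 states):
  p0 = rec X. b.b.b.0 + a.X | -a-> p0, -b-> p1
  p1 = b.b.0 | -b-> p2
  p2 = b.0 | -b-> p3
  p3 = 0 | stopped
Reachable graph of Q (4 states):
  q0 = rec X. b.c.b.0 + a.X | -a-> q0, -b-> q1
  q1 = c.b.0 | -c-> q2
  q2 = b.0 | -b-> q3
  q3 = 0 | stopped
Bisimilarity quotient blocks:
  B0 = {p0}
  B1 = {p1}
  B2 = {p2, q2}
  B3 = {p3, q3}
  B4 = {q0}
  B5 = {q1}
p0 ∈ B0, q0 ∈ B4 → different blocks

P ≁ Q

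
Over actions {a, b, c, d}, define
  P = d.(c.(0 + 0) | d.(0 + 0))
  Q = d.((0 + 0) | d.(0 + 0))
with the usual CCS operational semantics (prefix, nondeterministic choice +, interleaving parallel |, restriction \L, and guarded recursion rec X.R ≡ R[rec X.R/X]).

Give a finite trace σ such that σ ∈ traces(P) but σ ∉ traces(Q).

dc

LTS(P): 5 reachable states
  s0 = d.(c.(0 + 0) | d.(0 + 0)) has moves -d-> s1
  s1 = c.(0 + 0) | d.(0 + 0) has moves -c-> s2, -d-> s3
  s2 = (0 + 0) | d.(0 + 0) has moves -d-> s4
  s3 = c.(0 + 0) | (0 + 0) has moves -c-> s4
  s4 = (0 + 0) | (0 + 0) has moves ∅
LTS(Q): 3 reachable states
  t0 = d.((0 + 0) | d.(0 + 0)) has moves -d-> t1
  t1 = (0 + 0) | d.(0 + 0) has moves -d-> t2
  t2 = (0 + 0) | (0 + 0) has moves ∅
Executing dc from P (initial set {s0}):
  [1] d ⇒ {s1}
  [2] c ⇒ {s2}
  P completes σ.
Executing dc from Q (initial set {t0}):
  [1] d ⇒ {t1}
  [2] c ⇒ ∅ (Q stuck)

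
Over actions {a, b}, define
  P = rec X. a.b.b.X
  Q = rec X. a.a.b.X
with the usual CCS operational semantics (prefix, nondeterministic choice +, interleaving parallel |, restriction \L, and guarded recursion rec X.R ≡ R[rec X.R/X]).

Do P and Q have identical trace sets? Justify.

Reachable graph of P (3 states):
  m0 = rec X. a.b.b.X has moves -a-> m1
  m1 = b.b.(rec X. a.b.b.X) has moves -b-> m2
  m2 = b.(rec X. a.b.b.X) has moves -b-> m0
Reachable graph of Q (3 states):
  n0 = rec X. a.a.b.X has moves -a-> n1
  n1 = a.b.(rec X. a.a.b.X) has moves -a-> n2
  n2 = b.(rec X. a.a.b.X) has moves -b-> n0
Executing ab from P (initial set {m0}):
  step 1 (a): {m1}
  step 2 (b): {m2}
  ✓ P
Executing ab from Q (initial set {n0}):
  step 1 (a): {n1}
  step 2 (b): no successor for Q

traces(P) ≠ traces(Q) — witness ⟨ab⟩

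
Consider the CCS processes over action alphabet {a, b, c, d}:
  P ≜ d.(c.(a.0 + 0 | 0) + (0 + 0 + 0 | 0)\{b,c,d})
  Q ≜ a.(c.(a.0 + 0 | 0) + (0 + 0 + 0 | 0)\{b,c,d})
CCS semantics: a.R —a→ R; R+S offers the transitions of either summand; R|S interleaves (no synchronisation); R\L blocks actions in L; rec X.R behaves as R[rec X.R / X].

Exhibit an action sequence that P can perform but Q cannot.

d

LTS(P): 4 reachable states
  m0 = d.(c.(a.0 + 0 | 0) + (0 + 0 + 0 | 0)\{b,c,d}) → --d--▸ m1
  m1 = c.(a.0 + 0 | 0) + (0 + 0 + 0 | 0)\{b,c,d} → --c--▸ m2
  m2 = a.0 + 0 | 0 → --a--▸ m3
  m3 = 0 → ·
LTS(Q): 4 reachable states
  n0 = a.(c.(a.0 + 0 | 0) + (0 + 0 + 0 | 0)\{b,c,d}) → --a--▸ n1
  n1 = c.(a.0 + 0 | 0) + (0 + 0 + 0 | 0)\{b,c,d} → --c--▸ n2
  n2 = a.0 + 0 | 0 → --a--▸ n3
  n3 = 0 → ·
Executing d from P (initial set {m0}):
  after d @ step 1: {m1}
  — P admits the full trace.
Executing d from Q (initial set {n0}):
  after d @ step 1: ∅  — Q cannot continue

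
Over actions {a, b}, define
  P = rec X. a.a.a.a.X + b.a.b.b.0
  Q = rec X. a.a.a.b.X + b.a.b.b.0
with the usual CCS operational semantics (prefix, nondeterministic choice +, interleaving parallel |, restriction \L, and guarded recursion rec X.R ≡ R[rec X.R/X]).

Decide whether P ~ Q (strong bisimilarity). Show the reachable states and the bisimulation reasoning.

Reachable graph of P (8 states):
  p0 = rec X. a.a.a.a.X + b.a.b.b.0 :: --a--▸ p1, --b--▸ p2
  p1 = a.a.a.(rec X. a.a.a.a.X + b.a.b.b.0) :: --a--▸ p3
  p2 = a.b.b.0 :: --a--▸ p4
  p3 = a.a.(rec X. a.a.a.a.X + b.a.b.b.0) :: --a--▸ p5
  p4 = b.b.0 :: --b--▸ p6
  p5 = a.(rec X. a.a.a.a.X + b.a.b.b.0) :: --a--▸ p0
  p6 = b.0 :: --b--▸ p7
  p7 = 0 :: deadlocked
Reachable graph of Q (8 states):
  q0 = rec X. a.a.a.b.X + b.a.b.b.0 :: --a--▸ q1, --b--▸ q2
  q1 = a.a.b.(rec X. a.a.a.b.X + b.a.b.b.0) :: --a--▸ q3
  q2 = a.b.b.0 :: --a--▸ q4
  q3 = a.b.(rec X. a.a.a.b.X + b.a.b.b.0) :: --a--▸ q5
  q4 = b.b.0 :: --b--▸ q6
  q5 = b.(rec X. a.a.a.b.X + b.a.b.b.0) :: --b--▸ q0
  q6 = b.0 :: --b--▸ q7
  q7 = 0 :: deadlocked
Coarsest stable partition (strong bisimilarity classes):
  B0 = {p0}
  B1 = {p2, q2}
  B2 = {p4, q4}
  B3 = {p6, q6}
  B4 = {p7, q7}
  B5 = {p1}
  B6 = {p3}
  B7 = {p5}
  B8 = {q0}
  B9 = {q1}
  B10 = {q3}
  B11 = {q5}
p0 ∈ B0, q0 ∈ B8 → different blocks

P ≁ Q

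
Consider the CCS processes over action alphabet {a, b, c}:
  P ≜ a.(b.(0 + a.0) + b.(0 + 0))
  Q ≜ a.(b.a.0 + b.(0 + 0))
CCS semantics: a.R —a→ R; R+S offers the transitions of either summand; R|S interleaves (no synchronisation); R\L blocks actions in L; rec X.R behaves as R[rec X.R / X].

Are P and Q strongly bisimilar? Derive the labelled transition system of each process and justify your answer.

P's transition system — 5 states:
  p0 = a.(b.(0 + a.0) + b.(0 + 0)) has moves ··a··> p1
  p1 = b.(0 + a.0) + b.(0 + 0) has moves ··b··> p2, ··b··> p3
  p2 = 0 + 0 has moves stopped
  p3 = 0 + a.0 has moves ··a··> p4
  p4 = 0 has moves stopped
Q's transition system — 5 states:
  q0 = a.(b.a.0 + b.(0 + 0)) has moves ··a··> q1
  q1 = b.a.0 + b.(0 + 0) has moves ··b··> q2, ··b··> q3
  q2 = 0 + 0 has moves stopped
  q3 = a.0 has moves ··a··> q4
  q4 = 0 has moves stopped
Bisimilarity quotient blocks:
  B0 = {p0, q0}
  B1 = {p1, q1}
  B2 = {p3, q3}
  B3 = {p2, p4, q2, q4}
p0 ∈ B0, q0 ∈ B0 → same block

P ~ Q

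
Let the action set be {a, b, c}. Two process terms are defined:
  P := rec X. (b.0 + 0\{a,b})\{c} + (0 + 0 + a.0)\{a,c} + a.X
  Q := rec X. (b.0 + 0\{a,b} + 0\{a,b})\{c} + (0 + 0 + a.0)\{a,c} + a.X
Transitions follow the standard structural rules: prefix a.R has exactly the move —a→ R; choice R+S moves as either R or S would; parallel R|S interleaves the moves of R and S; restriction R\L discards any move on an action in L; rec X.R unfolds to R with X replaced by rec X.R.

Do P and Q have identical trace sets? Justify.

P's transition system — 2 states:
  m0 = rec X. (b.0 + 0\{a,b})\{c} + (0 + 0 + a.0)\{a,c} + a.X :: =a=> m0, =b=> m1
  m1 = 0\{c} :: (no moves)
Q's transition system — 2 states:
  n0 = rec X. (b.0 + 0\{a,b} + 0\{a,b})\{c} + (0 + 0 + a.0)\{a,c} + a.X :: =a=> n0, =b=> n1
  n1 = 0\{c} :: (no moves)
Partition-refinement fixed point:
  B0 = {m0, n0}
  B1 = {m1, n1}
m0 ∈ B0, n0 ∈ B0 → same block
Bisimilar ⇒ trace-equivalent.

trace-equivalent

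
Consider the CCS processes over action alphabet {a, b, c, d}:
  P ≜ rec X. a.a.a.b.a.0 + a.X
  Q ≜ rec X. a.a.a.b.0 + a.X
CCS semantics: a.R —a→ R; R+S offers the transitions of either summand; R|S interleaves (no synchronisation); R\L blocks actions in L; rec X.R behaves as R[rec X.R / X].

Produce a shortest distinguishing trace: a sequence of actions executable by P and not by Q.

Reachable graph of P (6 states):
  m0 = rec X. a.a.a.b.a.0 + a.X has moves —a→ m0, —a→ m1
  m1 = a.a.b.a.0 has moves —a→ m2
  m2 = a.b.a.0 has moves —a→ m3
  m3 = b.a.0 has moves —b→ m4
  m4 = a.0 has moves —a→ m5
  m5 = 0 has moves ∅
Reachable graph of Q (5 states):
  n0 = rec X. a.a.a.b.0 + a.X has moves —a→ n0, —a→ n1
  n1 = a.a.b.0 has moves —a→ n2
  n2 = a.b.0 has moves —a→ n3
  n3 = b.0 has moves —b→ n4
  n4 = 0 has moves ∅
Executing aaaba from P (initial set {m0}):
  [1] a ⇒ {m0, m1}
  [2] a ⇒ {m0, m1, m2}
  [3] a ⇒ {m0, m1, m2, m3}
  [4] b ⇒ {m4}
  [5] a ⇒ {m5}
  ✓ P
Executing aaaba from Q (initial set {n0}):
  [1] a ⇒ {n0, n1}
  [2] a ⇒ {n0, n1, n2}
  [3] a ⇒ {n0, n1, n2, n3}
  [4] b ⇒ {n4}
  [5] a ⇒ ∅  — Q cannot continue

aaaba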